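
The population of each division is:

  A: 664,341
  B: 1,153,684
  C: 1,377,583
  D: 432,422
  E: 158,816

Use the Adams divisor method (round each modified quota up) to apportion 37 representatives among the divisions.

A: 7; B: 11; C: 13; D: 4; E: 2

Standard divisor 3786846/37 ≈ 102347.189; standard quotas: A 6.491, B 11.272, C 13.460, D 4.225, E 1.552.
Rounding up gives 7, 12, 14, 5, 2 = 40 seats, so the divisor must be adjusted.
With modified divisor 109400: modified quotas A 6.073, B 10.546, C 12.592, D 3.953, E 1.452.
Rounding up: A 7, B 11, C 13, D 4, E 2 (total 37).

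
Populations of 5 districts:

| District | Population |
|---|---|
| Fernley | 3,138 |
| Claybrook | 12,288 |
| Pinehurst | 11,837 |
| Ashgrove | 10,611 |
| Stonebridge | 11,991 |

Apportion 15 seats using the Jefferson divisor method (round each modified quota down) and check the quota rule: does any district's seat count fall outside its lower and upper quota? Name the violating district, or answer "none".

Standard quotas: Fernley 0.944, Claybrook 3.696, Pinehurst 3.561, Ashgrove 3.192, Stonebridge 3.607.
Jefferson allocation: Fernley 1, Claybrook 4, Pinehurst 3, Ashgrove 3, Stonebridge 4.
Every allocation lies between the lower and upper quota.

none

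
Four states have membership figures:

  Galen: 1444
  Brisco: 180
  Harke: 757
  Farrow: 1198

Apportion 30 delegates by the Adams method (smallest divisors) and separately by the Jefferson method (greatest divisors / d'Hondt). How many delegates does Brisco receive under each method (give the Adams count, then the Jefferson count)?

Adams: Galen 12, Brisco 2, Harke 6, Farrow 10.
Jefferson: Galen 13, Brisco 1, Harke 6, Farrow 10.
Brisco gets 2 under Adams and 1 under Jefferson.

2 and 1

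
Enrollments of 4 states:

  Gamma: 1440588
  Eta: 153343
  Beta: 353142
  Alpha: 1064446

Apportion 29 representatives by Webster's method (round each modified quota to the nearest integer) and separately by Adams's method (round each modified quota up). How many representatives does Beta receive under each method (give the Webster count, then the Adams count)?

3 and 4

Webster: Gamma 14, Eta 2, Beta 3, Alpha 10.
Adams: Gamma 13, Eta 2, Beta 4, Alpha 10.
Beta gets 3 under Webster and 4 under Adams.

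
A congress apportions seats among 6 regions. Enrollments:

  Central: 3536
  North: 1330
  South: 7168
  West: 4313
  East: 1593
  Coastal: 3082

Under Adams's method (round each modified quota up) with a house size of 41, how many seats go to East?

3

Standard divisor 21022/41 ≈ 512.732; standard quotas: Central 6.896, North 2.594, South 13.980, West 8.412, East 3.107, Coastal 6.011.
Rounding up gives 7, 3, 14, 9, 4, 7 = 44 seats, so the divisor must be adjusted.
With modified divisor 550: modified quotas Central 6.429, North 2.418, South 13.033, West 7.842, East 2.896, Coastal 5.604.
Rounding up: Central 7, North 3, South 14, West 8, East 3, Coastal 6 (total 41).
East receives 3.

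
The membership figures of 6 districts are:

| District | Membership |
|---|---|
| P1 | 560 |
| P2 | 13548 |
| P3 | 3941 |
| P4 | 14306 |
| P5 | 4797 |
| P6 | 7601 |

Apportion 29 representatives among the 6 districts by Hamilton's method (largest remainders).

Standard divisor: 44753 ÷ 29 ≈ 1543.207.
Standard quotas: P1 0.3629, P2 8.7791, P3 2.5538, P4 9.2703, P5 3.1085, P6 4.9255.
Lower quotas: P1 0, P2 8, P3 2, P4 9, P5 3, P6 4 (sum 26, leaving 3 seats).
Remainders in descending order: P6 0.9255, P2 0.7791, P3 0.5538, P1 0.3629, P4 0.2703, P5 0.1085.
The surplus seats go to P6, P2, P3.

P1=0; P2=9; P3=3; P4=9; P5=3; P6=5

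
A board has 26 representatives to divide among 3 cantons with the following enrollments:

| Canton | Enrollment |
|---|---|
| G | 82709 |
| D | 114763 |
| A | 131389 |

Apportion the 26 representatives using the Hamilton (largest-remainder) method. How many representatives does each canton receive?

Standard divisor: 328861 ÷ 26 ≈ 12648.5.
Standard quotas: G 6.5390, D 9.0732, A 10.3877.
Lower quotas: G 6, D 9, A 10 (sum 25, leaving 1 seat).
Remainders in descending order: G 0.5390, A 0.3877, D 0.0732.
The surplus seat goes to G.

G: 7, D: 9, A: 10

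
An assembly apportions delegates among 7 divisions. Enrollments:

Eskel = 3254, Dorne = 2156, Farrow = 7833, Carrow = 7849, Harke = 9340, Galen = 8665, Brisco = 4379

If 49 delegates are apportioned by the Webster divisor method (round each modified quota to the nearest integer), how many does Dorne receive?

2

Standard divisor 43476/49 ≈ 887.265; standard quotas: Eskel 3.667, Dorne 2.430, Farrow 8.828, Carrow 8.846, Harke 10.527, Galen 9.766, Brisco 4.935.
Rounding to the nearest integer gives 4, 2, 9, 9, 11, 10, 5 = 50 seats, so the divisor must be adjusted.
With modified divisor 900: modified quotas Eskel 3.616, Dorne 2.396, Farrow 8.703, Carrow 8.721, Harke 10.378, Galen 9.628, Brisco 4.866.
Rounding to the nearest integer: Eskel 4, Dorne 2, Farrow 9, Carrow 9, Harke 10, Galen 10, Brisco 5 (total 49).
Dorne receives 2.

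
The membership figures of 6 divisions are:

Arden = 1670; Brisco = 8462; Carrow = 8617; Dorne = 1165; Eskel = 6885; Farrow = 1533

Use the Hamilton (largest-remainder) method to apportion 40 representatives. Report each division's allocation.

The standard divisor is 28332/40 ≈ 708.3.
Standard quotas: Arden 2.3578, Brisco 11.9469, Carrow 12.1657, Dorne 1.6448, Eskel 9.7205, Farrow 2.1643.
Lower quotas: Arden 2, Brisco 11, Carrow 12, Dorne 1, Eskel 9, Farrow 2 (sum 37, leaving 3 seats).
Remainders in descending order: Brisco 0.9469, Eskel 0.7205, Dorne 0.6448, Arden 0.3578, Carrow 0.1657, Farrow 0.1643.
The surplus seats go to Brisco, Eskel, Dorne.

Arden: 2, Brisco: 12, Carrow: 12, Dorne: 2, Eskel: 10, Farrow: 2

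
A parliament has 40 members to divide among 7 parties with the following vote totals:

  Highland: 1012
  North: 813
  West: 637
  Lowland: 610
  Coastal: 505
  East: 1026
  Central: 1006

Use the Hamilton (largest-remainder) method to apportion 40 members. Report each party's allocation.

Highland 7, North 6, West 5, Lowland 4, Coastal 4, East 7, Central 7

The standard divisor is 5609/40 ≈ 140.225.
Standard quotas: Highland 7.217, North 5.798, West 4.543, Lowland 4.350, Coastal 3.601, East 7.317, Central 7.174.
Lower quotas: Highland 7, North 5, West 4, Lowland 4, Coastal 3, East 7, Central 7 (sum 37, leaving 3 seats).
Remainders in descending order: North 0.798, Coastal 0.601, West 0.543, Lowland 0.350, East 0.317, Highland 0.217, Central 0.174.
The surplus seats go to North, Coastal, West.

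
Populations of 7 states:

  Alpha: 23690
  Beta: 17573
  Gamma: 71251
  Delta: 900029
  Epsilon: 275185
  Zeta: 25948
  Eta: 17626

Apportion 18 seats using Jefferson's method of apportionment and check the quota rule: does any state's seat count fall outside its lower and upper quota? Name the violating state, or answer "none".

Standard quotas: Alpha 0.320, Beta 0.238, Gamma 0.963, Delta 12.169, Epsilon 3.721, Zeta 0.351, Eta 0.238.
Jefferson allocation: Alpha 0, Beta 0, Gamma 1, Delta 13, Epsilon 4, Zeta 0, Eta 0.
Every allocation lies between the lower and upper quota.

none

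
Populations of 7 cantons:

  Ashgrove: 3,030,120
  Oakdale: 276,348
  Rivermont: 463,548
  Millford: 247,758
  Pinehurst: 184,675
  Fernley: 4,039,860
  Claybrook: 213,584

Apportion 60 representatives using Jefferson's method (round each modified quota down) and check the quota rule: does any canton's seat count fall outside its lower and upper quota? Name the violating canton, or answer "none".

Standard quotas: Ashgrove 21.501, Oakdale 1.961, Rivermont 3.289, Millford 1.758, Pinehurst 1.310, Fernley 28.665, Claybrook 1.516.
Jefferson allocation: Ashgrove 22, Oakdale 2, Rivermont 3, Millford 1, Pinehurst 1, Fernley 30, Claybrook 1.
Fernley has quota 28.665 (lower 28, upper 29) but receives 30 — outside the quota interval.

Fernley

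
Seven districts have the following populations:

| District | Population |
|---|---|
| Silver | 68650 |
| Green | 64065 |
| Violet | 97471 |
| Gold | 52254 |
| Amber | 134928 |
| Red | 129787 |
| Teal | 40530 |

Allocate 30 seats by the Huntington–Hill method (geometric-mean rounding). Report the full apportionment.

With divisor 19922: modified quotas Silver 3.446, Green 3.216, Violet 4.893, Gold 2.623, Amber 6.773, Red 6.515, Teal 2.034.
Geometric-mean thresholds: Silver √(3·4)=3.464, Green √(3·4)=3.464, Violet √(4·5)=4.472, Gold √(2·3)=2.449, Amber √(6·7)=6.481, Red √(6·7)=6.481, Teal √(2·3)=2.449.
Each quota rounded against its threshold gives Silver 3, Green 3, Violet 5, Gold 3, Amber 7, Red 7, Teal 2 (total 30).

Silver 3, Green 3, Violet 5, Gold 3, Amber 7, Red 7, Teal 2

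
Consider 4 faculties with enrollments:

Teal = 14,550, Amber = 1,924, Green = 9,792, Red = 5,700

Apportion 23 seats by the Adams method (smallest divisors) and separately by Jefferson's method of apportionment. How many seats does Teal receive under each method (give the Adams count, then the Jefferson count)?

10 and 11

Adams: Teal 10, Amber 2, Green 7, Red 4.
Jefferson: Teal 11, Amber 1, Green 7, Red 4.
Teal gets 10 under Adams and 11 under Jefferson.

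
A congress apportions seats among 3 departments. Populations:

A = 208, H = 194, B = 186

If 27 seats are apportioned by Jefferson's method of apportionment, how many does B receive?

8

Standard divisor 588/27 ≈ 21.778; standard quotas: A 9.551, H 8.908, B 8.541.
Rounding down gives 9, 8, 8 = 25 seats, so the divisor must be adjusted.
With modified divisor 20.73: modified quotas A 10.034, H 9.358, B 8.973.
Rounding down: A 10, H 9, B 8 (total 27).
B receives 8.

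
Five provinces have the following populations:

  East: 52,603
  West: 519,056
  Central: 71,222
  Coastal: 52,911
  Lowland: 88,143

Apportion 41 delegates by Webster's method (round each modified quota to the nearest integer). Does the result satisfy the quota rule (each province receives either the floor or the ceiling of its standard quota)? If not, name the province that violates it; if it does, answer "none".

Standard quotas: East 2.751, West 27.147, Central 3.725, Coastal 2.767, Lowland 4.610.
Webster allocation: East 3, West 26, Central 4, Coastal 3, Lowland 5.
West has quota 27.147 (lower 27, upper 28) but receives 26 — outside the quota interval.

West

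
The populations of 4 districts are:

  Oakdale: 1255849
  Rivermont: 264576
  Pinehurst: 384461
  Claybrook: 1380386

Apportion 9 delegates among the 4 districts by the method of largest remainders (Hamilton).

Total 3285272; standard divisor 3285272/9 ≈ 365030.222.
Standard quotas: Oakdale 3.4404, Rivermont 0.7248, Pinehurst 1.0532, Claybrook 3.7816.
Lower quotas: Oakdale 3, Rivermont 0, Pinehurst 1, Claybrook 3 (sum 7, leaving 2 seats).
Remainders in descending order: Claybrook 0.7816, Rivermont 0.7248, Oakdale 0.4404, Pinehurst 0.0532.
The surplus seats go to Claybrook, Rivermont.

Oakdale: 3, Rivermont: 1, Pinehurst: 1, Claybrook: 4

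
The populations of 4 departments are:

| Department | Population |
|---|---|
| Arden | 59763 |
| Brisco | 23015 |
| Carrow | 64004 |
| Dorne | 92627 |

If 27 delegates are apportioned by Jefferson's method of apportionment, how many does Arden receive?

Standard divisor 239409/27 ≈ 8867; standard quotas: Arden 6.740, Brisco 2.596, Carrow 7.218, Dorne 10.446.
Rounding down gives 6, 2, 7, 10 = 25 seats, so the divisor must be adjusted.
With modified divisor 8200: modified quotas Arden 7.288, Brisco 2.807, Carrow 7.805, Dorne 11.296.
Rounding down: Arden 7, Brisco 2, Carrow 7, Dorne 11 (total 27).
Arden receives 7.

7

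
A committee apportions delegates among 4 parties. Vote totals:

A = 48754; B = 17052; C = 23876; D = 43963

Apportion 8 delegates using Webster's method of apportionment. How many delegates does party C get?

Standard divisor 133645/8 ≈ 16705.625; standard quotas: A 2.918, B 1.021, C 1.429, D 2.632.
Rounding to the nearest integer gives A 3, B 1, C 1, D 3 — total 8, matching the house size, so no adjustment is needed.
C receives 1.

1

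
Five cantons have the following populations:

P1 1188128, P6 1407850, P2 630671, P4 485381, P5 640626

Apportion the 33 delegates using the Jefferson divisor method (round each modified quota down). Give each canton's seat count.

P1 9, P6 11, P2 5, P4 3, P5 5

Standard divisor 4352656/33 ≈ 131898.667; standard quotas: P1 9.008, P6 10.674, P2 4.781, P4 3.680, P5 4.857.
Rounding down gives 9, 10, 4, 3, 4 = 30 seats, so the divisor must be adjusted.
With modified divisor 123700: modified quotas P1 9.605, P6 11.381, P2 5.098, P4 3.924, P5 5.179.
Rounding down: P1 9, P6 11, P2 5, P4 3, P5 5 (total 33).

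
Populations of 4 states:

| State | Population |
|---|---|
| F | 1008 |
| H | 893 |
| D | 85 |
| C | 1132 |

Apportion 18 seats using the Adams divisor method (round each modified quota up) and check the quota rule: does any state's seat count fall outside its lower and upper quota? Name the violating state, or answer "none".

none

Standard quotas: F 5.819, H 5.155, D 0.491, C 6.535.
Adams allocation: F 6, H 5, D 1, C 6.
Every allocation lies between the lower and upper quota.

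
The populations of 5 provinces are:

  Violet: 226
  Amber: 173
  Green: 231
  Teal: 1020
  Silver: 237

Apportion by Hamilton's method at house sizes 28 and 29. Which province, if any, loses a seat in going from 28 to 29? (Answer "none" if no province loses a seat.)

At 28 seats: Violet 3, Amber 3, Green 3, Teal 15, Silver 4.
At 29 seats: Violet 3, Amber 3, Green 3, Teal 16, Silver 4.
No province's allocation decreased.

none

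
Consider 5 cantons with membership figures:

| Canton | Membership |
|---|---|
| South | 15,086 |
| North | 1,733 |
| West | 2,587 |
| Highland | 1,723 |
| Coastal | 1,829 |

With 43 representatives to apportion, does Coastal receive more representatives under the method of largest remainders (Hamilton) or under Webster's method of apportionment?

Hamilton: South 28, North 3, West 5, Highland 3, Coastal 4.
Webster: South 29, North 3, West 5, Highland 3, Coastal 3.
Coastal gets 4 under Hamilton and 3 under Webster.

Hamilton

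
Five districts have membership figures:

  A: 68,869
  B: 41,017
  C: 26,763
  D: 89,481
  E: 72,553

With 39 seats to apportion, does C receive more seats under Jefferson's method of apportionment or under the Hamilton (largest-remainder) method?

Jefferson: A 9, B 5, C 3, D 12, E 10.
Hamilton: A 9, B 5, C 4, D 12, E 9.
C gets 3 under Jefferson and 4 under Hamilton.

Hamilton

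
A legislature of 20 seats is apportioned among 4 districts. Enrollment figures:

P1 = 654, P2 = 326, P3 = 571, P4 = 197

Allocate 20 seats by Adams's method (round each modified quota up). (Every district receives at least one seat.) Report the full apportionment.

P1 7; P2 4; P3 6; P4 3

Standard divisor 1748/20 ≈ 87.4; standard quotas: P1 7.483, P2 3.730, P3 6.533, P4 2.254.
Rounding up gives 8, 4, 7, 3 = 22 seats, so the divisor must be adjusted.
With modified divisor 97: modified quotas P1 6.742, P2 3.361, P3 5.887, P4 2.031.
Rounding up: P1 7, P2 4, P3 6, P4 3 (total 20).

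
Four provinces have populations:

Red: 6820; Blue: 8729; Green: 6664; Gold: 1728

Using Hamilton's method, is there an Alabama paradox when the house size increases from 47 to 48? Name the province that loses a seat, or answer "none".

At 47 seats: Red 13, Blue 17, Green 13, Gold 4.
At 48 seats: Red 14, Blue 18, Green 13, Gold 3.
Gold drops from 4 to 3.

Gold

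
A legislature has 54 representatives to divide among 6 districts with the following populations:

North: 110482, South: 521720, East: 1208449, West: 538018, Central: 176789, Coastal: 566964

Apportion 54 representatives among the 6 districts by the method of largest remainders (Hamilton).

Total 3122422; standard divisor 3122422/54 ≈ 57822.63.
Standard quotas: North 1.9107, South 9.0228, East 20.8992, West 9.3046, Central 3.0574, Coastal 9.8052.
Lower quotas: North 1, South 9, East 20, West 9, Central 3, Coastal 9 (sum 51, leaving 3 seats).
Remainders in descending order: North 0.9107, East 0.8992, Coastal 0.8052, West 0.3046, Central 0.0574, South 0.0228.
The surplus seats go to North, East, Coastal.

North: 2, South: 9, East: 21, West: 9, Central: 3, Coastal: 10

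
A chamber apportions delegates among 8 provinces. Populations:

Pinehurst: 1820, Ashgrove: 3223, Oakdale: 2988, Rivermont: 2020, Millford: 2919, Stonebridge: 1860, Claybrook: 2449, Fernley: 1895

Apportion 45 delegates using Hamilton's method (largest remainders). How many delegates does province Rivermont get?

5

Total 19174; standard divisor 19174/45 ≈ 426.089.
Standard quotas: Pinehurst 4.271, Ashgrove 7.564, Oakdale 7.013, Rivermont 4.741, Millford 6.851, Stonebridge 4.365, Claybrook 5.748, Fernley 4.447.
Lower quotas: Pinehurst 4, Ashgrove 7, Oakdale 7, Rivermont 4, Millford 6, Stonebridge 4, Claybrook 5, Fernley 4 (sum 41, leaving 4 seats).
Remainders in descending order: Millford 0.851, Claybrook 0.748, Rivermont 0.741, Ashgrove 0.564, Fernley 0.447, Stonebridge 0.365, Pinehurst 0.271, Oakdale 0.013.
The surplus seats go to Millford, Claybrook, Rivermont, Ashgrove.
Rivermont receives 5.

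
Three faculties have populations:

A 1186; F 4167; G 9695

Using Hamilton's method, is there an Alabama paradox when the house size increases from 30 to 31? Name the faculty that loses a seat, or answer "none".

At 30 seats: A 3, F 8, G 19.
At 31 seats: A 2, F 9, G 20.
A drops from 3 to 2.

A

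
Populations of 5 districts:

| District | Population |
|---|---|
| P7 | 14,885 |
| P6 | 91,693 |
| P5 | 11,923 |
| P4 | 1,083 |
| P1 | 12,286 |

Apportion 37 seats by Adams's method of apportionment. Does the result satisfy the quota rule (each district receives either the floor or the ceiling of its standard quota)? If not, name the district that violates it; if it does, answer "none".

P6

Standard quotas: P7 4.176, P6 25.727, P5 3.345, P4 0.304, P1 3.447.
Adams allocation: P7 4, P6 24, P5 4, P4 1, P1 4.
P6 has quota 25.727 (lower 25, upper 26) but receives 24 — outside the quota interval.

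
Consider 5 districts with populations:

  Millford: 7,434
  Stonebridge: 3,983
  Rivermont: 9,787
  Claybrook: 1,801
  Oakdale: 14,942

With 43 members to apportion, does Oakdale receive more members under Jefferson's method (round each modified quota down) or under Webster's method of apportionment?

Jefferson

Jefferson: Millford 8, Stonebridge 4, Rivermont 11, Claybrook 2, Oakdale 18.
Webster: Millford 8, Stonebridge 5, Rivermont 11, Claybrook 2, Oakdale 17.
Oakdale gets 18 under Jefferson and 17 under Webster.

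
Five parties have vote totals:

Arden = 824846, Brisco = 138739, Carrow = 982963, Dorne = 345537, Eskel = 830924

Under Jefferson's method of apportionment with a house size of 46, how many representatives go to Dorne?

5

Standard divisor 3123009/46 ≈ 67891.5; standard quotas: Arden 12.149, Brisco 2.044, Carrow 14.478, Dorne 5.090, Eskel 12.239.
Rounding down gives 12, 2, 14, 5, 12 = 45 seats, so the divisor must be adjusted.
With modified divisor 64700: modified quotas Arden 12.749, Brisco 2.144, Carrow 15.193, Dorne 5.341, Eskel 12.843.
Rounding down: Arden 12, Brisco 2, Carrow 15, Dorne 5, Eskel 12 (total 46).
Dorne receives 5.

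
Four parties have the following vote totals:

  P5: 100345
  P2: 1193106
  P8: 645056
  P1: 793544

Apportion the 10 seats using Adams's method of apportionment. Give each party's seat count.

P5=1; P2=4; P8=2; P1=3

Standard divisor 2732051/10 ≈ 273205.1; standard quotas: P5 0.367, P2 4.367, P8 2.361, P1 2.905.
Rounding up gives 1, 5, 3, 3 = 12 seats, so the divisor must be adjusted.
With modified divisor 359600: modified quotas P5 0.279, P2 3.318, P8 1.794, P1 2.207.
Rounding up: P5 1, P2 4, P8 2, P1 3 (total 10).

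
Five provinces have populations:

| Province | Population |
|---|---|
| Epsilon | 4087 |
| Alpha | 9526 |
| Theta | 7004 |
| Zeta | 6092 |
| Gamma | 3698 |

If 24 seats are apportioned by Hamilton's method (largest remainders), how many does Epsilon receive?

3

The standard divisor is 30407/24 ≈ 1266.958.
Standard quotas: Epsilon 3.2258, Alpha 7.5188, Theta 5.5282, Zeta 4.8084, Gamma 2.9188.
Lower quotas: Epsilon 3, Alpha 7, Theta 5, Zeta 4, Gamma 2 (sum 21, leaving 3 seats).
Remainders in descending order: Gamma 0.9188, Zeta 0.8084, Theta 0.5282, Alpha 0.5188, Epsilon 0.2258.
The surplus seats go to Gamma, Zeta, Theta.
Epsilon receives 3.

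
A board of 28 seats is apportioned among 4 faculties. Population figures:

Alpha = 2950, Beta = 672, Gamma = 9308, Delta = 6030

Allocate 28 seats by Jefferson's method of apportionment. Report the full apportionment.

Standard divisor 18960/28 ≈ 677.143; standard quotas: Alpha 4.357, Beta 0.992, Gamma 13.746, Delta 8.905.
Rounding down gives 4, 0, 13, 8 = 25 seats, so the divisor must be adjusted.
With modified divisor 640: modified quotas Alpha 4.609, Beta 1.050, Gamma 14.544, Delta 9.422.
Rounding down: Alpha 4, Beta 1, Gamma 14, Delta 9 (total 28).

Alpha 4, Beta 1, Gamma 14, Delta 9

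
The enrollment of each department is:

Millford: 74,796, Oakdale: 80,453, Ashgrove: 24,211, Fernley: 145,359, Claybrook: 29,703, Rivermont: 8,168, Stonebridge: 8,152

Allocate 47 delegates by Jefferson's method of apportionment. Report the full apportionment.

Standard divisor 370842/47 ≈ 7890.255; standard quotas: Millford 9.480, Oakdale 10.197, Ashgrove 3.068, Fernley 18.423, Claybrook 3.765, Rivermont 1.035, Stonebridge 1.033.
Rounding down gives 9, 10, 3, 18, 3, 1, 1 = 45 seats, so the divisor must be adjusted.
With modified divisor 7463.45: modified quotas Millford 10.022, Oakdale 10.780, Ashgrove 3.244, Fernley 19.476, Claybrook 3.980, Rivermont 1.094, Stonebridge 1.092.
Rounding down: Millford 10, Oakdale 10, Ashgrove 3, Fernley 19, Claybrook 3, Rivermont 1, Stonebridge 1 (total 47).

Millford 10, Oakdale 10, Ashgrove 3, Fernley 19, Claybrook 3, Rivermont 1, Stonebridge 1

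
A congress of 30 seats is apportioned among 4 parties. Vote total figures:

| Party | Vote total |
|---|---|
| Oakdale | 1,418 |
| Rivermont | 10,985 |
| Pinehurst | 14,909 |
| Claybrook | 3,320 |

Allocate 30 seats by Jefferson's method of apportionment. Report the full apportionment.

Oakdale 1; Rivermont 11; Pinehurst 15; Claybrook 3

Standard divisor 30632/30 ≈ 1021.067; standard quotas: Oakdale 1.389, Rivermont 10.758, Pinehurst 14.601, Claybrook 3.252.
Rounding down gives 1, 10, 14, 3 = 28 seats, so the divisor must be adjusted.
With modified divisor 960: modified quotas Oakdale 1.477, Rivermont 11.443, Pinehurst 15.530, Claybrook 3.458.
Rounding down: Oakdale 1, Rivermont 11, Pinehurst 15, Claybrook 3 (total 30).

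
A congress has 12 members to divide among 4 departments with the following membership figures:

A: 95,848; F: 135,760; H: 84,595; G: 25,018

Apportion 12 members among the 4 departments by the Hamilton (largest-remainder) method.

Standard divisor: 341221 ÷ 12 ≈ 28435.083.
Standard quotas: A 3.3708, F 4.7744, H 2.9750, G 0.8798.
Lower quotas: A 3, F 4, H 2, G 0 (sum 9, leaving 3 seats).
Remainders in descending order: H 0.9750, G 0.8798, F 0.7744, A 0.3708.
Largest remainders: H, G, F receive the extra seats.

A: 3; F: 5; H: 3; G: 1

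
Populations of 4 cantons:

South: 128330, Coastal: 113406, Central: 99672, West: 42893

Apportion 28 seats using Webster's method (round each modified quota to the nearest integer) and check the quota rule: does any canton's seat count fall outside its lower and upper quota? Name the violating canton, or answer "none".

Standard quotas: South 9.350, Coastal 8.263, Central 7.262, West 3.125.
Webster allocation: South 10, Coastal 8, Central 7, West 3.
Every allocation lies between the lower and upper quota.

none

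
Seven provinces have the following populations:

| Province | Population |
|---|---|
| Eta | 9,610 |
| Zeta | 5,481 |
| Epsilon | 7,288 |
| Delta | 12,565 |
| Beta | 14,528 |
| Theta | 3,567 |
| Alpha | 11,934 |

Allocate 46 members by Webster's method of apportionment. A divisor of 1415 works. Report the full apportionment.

Eta 7, Zeta 4, Epsilon 5, Delta 9, Beta 10, Theta 3, Alpha 8

With modified divisor 1415: modified quotas Eta 6.792, Zeta 3.873, Epsilon 5.151, Delta 8.880, Beta 10.267, Theta 2.521, Alpha 8.434.
Rounding to the nearest integer: Eta 7, Zeta 4, Epsilon 5, Delta 9, Beta 10, Theta 3, Alpha 8 (total 46).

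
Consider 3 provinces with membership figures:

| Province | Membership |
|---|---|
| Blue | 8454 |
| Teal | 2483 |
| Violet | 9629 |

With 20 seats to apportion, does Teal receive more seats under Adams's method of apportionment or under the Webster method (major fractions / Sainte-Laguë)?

Adams: Blue 8, Teal 3, Violet 9.
Webster: Blue 8, Teal 2, Violet 10.
Teal gets 3 under Adams and 2 under Webster.

Adams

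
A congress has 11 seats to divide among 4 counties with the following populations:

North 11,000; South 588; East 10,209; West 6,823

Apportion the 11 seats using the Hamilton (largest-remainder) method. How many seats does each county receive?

North 4, South 0, East 4, West 3

The standard divisor is 28620/11 ≈ 2601.818.
Standard quotas: North 4.2278, South 0.2260, East 3.9238, West 2.6224.
Lower quotas: North 4, South 0, East 3, West 2 (sum 9, leaving 2 seats).
Remainders in descending order: East 0.9238, West 0.6224, North 0.2278, South 0.2260.
Largest remainders: East, West receive the extra seats.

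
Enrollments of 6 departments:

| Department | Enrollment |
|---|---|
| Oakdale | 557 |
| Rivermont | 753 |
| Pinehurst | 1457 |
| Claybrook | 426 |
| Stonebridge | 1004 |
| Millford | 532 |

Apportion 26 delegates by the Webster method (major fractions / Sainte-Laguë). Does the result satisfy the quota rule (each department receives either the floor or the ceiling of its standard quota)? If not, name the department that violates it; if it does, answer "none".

none

Standard quotas: Oakdale 3.062, Rivermont 4.140, Pinehurst 8.011, Claybrook 2.342, Stonebridge 5.520, Millford 2.925.
Webster allocation: Oakdale 3, Rivermont 4, Pinehurst 8, Claybrook 2, Stonebridge 6, Millford 3.
Every allocation lies between the lower and upper quota.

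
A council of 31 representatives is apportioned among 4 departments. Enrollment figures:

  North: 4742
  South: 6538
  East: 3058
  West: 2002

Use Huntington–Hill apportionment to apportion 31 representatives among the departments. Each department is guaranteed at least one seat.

With divisor 541: modified quotas North 8.765, South 12.085, East 5.652, West 3.701.
Geometric-mean thresholds: North √(8·9)=8.485, South √(12·13)=12.490, East √(5·6)=5.477, West √(3·4)=3.464.
Each quota rounded against its threshold gives North 9, South 12, East 6, West 4 (total 31).

North 9, South 12, East 6, West 4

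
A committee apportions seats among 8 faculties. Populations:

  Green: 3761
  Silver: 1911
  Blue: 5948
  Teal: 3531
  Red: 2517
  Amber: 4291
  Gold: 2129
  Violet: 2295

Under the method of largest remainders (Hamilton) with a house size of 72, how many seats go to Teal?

Standard divisor: 26383 ÷ 72 ≈ 366.431.
Standard quotas: Green 10.2639, Silver 5.2152, Blue 16.2323, Teal 9.6362, Red 6.8690, Amber 11.7103, Gold 5.8101, Violet 6.2631.
Lower quotas: Green 10, Silver 5, Blue 16, Teal 9, Red 6, Amber 11, Gold 5, Violet 6 (sum 68, leaving 4 seats).
Remainders in descending order: Red 0.8690, Gold 0.8101, Amber 0.7103, Teal 0.6362, Green 0.2639, Violet 0.2631, Blue 0.2323, Silver 0.2152.
Largest remainders: Red, Gold, Amber, Teal receive the extra seats.
Teal receives 10.

10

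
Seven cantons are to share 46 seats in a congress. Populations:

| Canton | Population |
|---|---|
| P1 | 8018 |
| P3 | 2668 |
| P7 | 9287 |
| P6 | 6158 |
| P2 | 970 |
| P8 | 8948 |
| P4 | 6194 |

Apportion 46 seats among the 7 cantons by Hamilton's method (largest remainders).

P1: 9, P3: 3, P7: 10, P6: 6, P2: 1, P8: 10, P4: 7

The standard divisor is 42243/46 ≈ 918.326.
Standard quotas: P1 8.7311, P3 2.9053, P7 10.1130, P6 6.7057, P2 1.0563, P8 9.7438, P4 6.7449.
Lower quotas: P1 8, P3 2, P7 10, P6 6, P2 1, P8 9, P4 6 (sum 42, leaving 4 seats).
Remainders in descending order: P3 0.9053, P4 0.7449, P8 0.7438, P1 0.7311, P6 0.7057, P7 0.1130, P2 0.0563.
The surplus seats go to P3, P4, P8, P1.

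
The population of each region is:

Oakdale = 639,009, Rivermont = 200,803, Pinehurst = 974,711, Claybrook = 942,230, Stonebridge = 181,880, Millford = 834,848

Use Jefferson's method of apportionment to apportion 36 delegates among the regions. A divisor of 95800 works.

With modified divisor 95800: modified quotas Oakdale 6.670, Rivermont 2.096, Pinehurst 10.174, Claybrook 9.835, Stonebridge 1.899, Millford 8.714.
Rounding down: Oakdale 6, Rivermont 2, Pinehurst 10, Claybrook 9, Stonebridge 1, Millford 8 (total 36).

Oakdale=6, Rivermont=2, Pinehurst=10, Claybrook=9, Stonebridge=1, Millford=8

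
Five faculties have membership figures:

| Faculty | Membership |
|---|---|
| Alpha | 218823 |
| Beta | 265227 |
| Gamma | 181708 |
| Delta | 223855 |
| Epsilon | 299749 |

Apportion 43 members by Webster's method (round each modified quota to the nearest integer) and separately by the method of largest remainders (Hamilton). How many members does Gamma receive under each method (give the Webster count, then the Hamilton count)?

Webster: Alpha 8, Beta 9, Gamma 7, Delta 8, Epsilon 11.
Hamilton: Alpha 8, Beta 10, Gamma 6, Delta 8, Epsilon 11.
Gamma gets 7 under Webster and 6 under Hamilton.

7 and 6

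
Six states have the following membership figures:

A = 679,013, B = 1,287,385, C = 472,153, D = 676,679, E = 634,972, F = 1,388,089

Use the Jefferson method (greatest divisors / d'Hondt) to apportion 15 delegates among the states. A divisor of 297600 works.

A=2, B=4, C=1, D=2, E=2, F=4

With modified divisor 297600: modified quotas A 2.282, B 4.326, C 1.587, D 2.274, E 2.134, F 4.664.
Rounding down: A 2, B 4, C 1, D 2, E 2, F 4 (total 15).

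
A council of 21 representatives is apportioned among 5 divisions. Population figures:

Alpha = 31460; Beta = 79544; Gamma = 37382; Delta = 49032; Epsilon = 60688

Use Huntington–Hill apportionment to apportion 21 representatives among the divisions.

Alpha: 3; Beta: 6; Gamma: 3; Delta: 4; Epsilon: 5

With divisor 12559: modified quotas Alpha 2.505, Beta 6.334, Gamma 2.977, Delta 3.904, Epsilon 4.832.
Geometric-mean thresholds: Alpha √(2·3)=2.449, Beta √(6·7)=6.481, Gamma √(2·3)=2.449, Delta √(3·4)=3.464, Epsilon √(4·5)=4.472.
Each quota rounded against its threshold gives Alpha 3, Beta 6, Gamma 3, Delta 4, Epsilon 5 (total 21).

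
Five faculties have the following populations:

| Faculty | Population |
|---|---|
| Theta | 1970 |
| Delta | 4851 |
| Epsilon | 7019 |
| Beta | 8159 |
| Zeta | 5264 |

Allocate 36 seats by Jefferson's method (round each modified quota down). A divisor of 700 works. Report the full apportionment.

With modified divisor 700: modified quotas Theta 2.814, Delta 6.930, Epsilon 10.027, Beta 11.656, Zeta 7.520.
Rounding down: Theta 2, Delta 6, Epsilon 10, Beta 11, Zeta 7 (total 36).

Theta 2, Delta 6, Epsilon 10, Beta 11, Zeta 7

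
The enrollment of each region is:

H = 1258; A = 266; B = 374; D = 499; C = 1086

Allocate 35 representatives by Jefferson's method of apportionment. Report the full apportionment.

Standard divisor 3483/35 ≈ 99.514; standard quotas: H 12.641, A 2.673, B 3.758, D 5.014, C 10.913.
Rounding down gives 12, 2, 3, 5, 10 = 32 seats, so the divisor must be adjusted.
With modified divisor 92: modified quotas H 13.674, A 2.891, B 4.065, D 5.424, C 11.804.
Rounding down: H 13, A 2, B 4, D 5, C 11 (total 35).

H 13, A 2, B 4, D 5, C 11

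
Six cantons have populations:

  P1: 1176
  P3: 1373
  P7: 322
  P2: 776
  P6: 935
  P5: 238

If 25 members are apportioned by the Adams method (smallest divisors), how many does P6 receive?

5

Standard divisor 4820/25 ≈ 192.8; standard quotas: P1 6.100, P3 7.121, P7 1.670, P2 4.025, P6 4.850, P5 1.234.
Rounding up gives 7, 8, 2, 5, 5, 2 = 29 seats, so the divisor must be adjusted.
With modified divisor 230: modified quotas P1 5.113, P3 5.970, P7 1.400, P2 3.374, P6 4.065, P5 1.035.
Rounding up: P1 6, P3 6, P7 2, P2 4, P6 5, P5 2 (total 25).
P6 receives 5.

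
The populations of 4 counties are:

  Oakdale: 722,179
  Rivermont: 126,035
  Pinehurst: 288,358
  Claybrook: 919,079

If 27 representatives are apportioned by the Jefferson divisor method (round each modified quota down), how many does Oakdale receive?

10

Standard divisor 2055651/27 ≈ 76135.222; standard quotas: Oakdale 9.485, Rivermont 1.655, Pinehurst 3.787, Claybrook 12.072.
Rounding down gives 9, 1, 3, 12 = 25 seats, so the divisor must be adjusted.
With modified divisor 71400: modified quotas Oakdale 10.115, Rivermont 1.765, Pinehurst 4.039, Claybrook 12.872.
Rounding down: Oakdale 10, Rivermont 1, Pinehurst 4, Claybrook 12 (total 27).
Oakdale receives 10.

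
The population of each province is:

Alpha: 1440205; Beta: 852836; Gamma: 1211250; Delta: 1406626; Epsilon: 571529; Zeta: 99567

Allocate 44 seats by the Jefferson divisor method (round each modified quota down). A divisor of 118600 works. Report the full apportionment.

With modified divisor 118600: modified quotas Alpha 12.143, Beta 7.191, Gamma 10.213, Delta 11.860, Epsilon 4.819, Zeta 0.840.
Rounding down: Alpha 12, Beta 7, Gamma 10, Delta 11, Epsilon 4, Zeta 0 (total 44).

Alpha 12; Beta 7; Gamma 10; Delta 11; Epsilon 4; Zeta 0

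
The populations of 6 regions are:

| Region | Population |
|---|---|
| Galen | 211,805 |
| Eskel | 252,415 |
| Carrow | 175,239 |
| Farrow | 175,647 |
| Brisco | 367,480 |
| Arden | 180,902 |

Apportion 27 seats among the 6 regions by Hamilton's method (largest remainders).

The standard divisor is 1363488/27 ≈ 50499.556.
Standard quotas: Galen 4.1942, Eskel 4.9984, Carrow 3.4701, Farrow 3.4782, Brisco 7.2769, Arden 3.5822.
Lower quotas: Galen 4, Eskel 4, Carrow 3, Farrow 3, Brisco 7, Arden 3 (sum 24, leaving 3 seats).
Remainders in descending order: Eskel 0.9984, Arden 0.5822, Farrow 0.4782, Carrow 0.4701, Brisco 0.2769, Galen 0.1942.
Largest remainders: Eskel, Arden, Farrow receive the extra seats.

Galen 4, Eskel 5, Carrow 3, Farrow 4, Brisco 7, Arden 4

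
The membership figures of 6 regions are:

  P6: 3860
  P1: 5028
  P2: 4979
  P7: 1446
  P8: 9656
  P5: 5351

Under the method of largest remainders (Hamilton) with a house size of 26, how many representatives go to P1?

5

Standard divisor: 30320 ÷ 26 ≈ 1166.154.
Standard quotas: P6 3.3100, P1 4.3116, P2 4.2696, P7 1.2400, P8 8.2802, P5 4.5886.
Lower quotas: P6 3, P1 4, P2 4, P7 1, P8 8, P5 4 (sum 24, leaving 2 seats).
Remainders in descending order: P5 0.5886, P1 0.3116, P6 0.3100, P8 0.2802, P2 0.2696, P7 0.2400.
The surplus seats go to P5, P1.
P1 receives 5.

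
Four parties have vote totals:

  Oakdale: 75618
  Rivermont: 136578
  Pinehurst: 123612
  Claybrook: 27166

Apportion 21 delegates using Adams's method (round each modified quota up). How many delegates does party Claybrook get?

2

Standard divisor 362974/21 ≈ 17284.476; standard quotas: Oakdale 4.375, Rivermont 7.902, Pinehurst 7.152, Claybrook 1.572.
Rounding up gives 5, 8, 8, 2 = 23 seats, so the divisor must be adjusted.
With modified divisor 19200: modified quotas Oakdale 3.938, Rivermont 7.113, Pinehurst 6.438, Claybrook 1.415.
Rounding up: Oakdale 4, Rivermont 8, Pinehurst 7, Claybrook 2 (total 21).
Claybrook receives 2.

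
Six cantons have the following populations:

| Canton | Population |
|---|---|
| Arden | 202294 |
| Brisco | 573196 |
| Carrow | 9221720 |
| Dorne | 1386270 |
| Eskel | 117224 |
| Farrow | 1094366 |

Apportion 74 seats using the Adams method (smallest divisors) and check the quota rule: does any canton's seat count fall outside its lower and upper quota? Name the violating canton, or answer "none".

Standard quotas: Arden 1.189, Brisco 3.368, Carrow 54.181, Dorne 8.145, Eskel 0.689, Farrow 6.430.
Adams allocation: Arden 2, Brisco 4, Carrow 52, Dorne 8, Eskel 1, Farrow 7.
Carrow has quota 54.181 (lower 54, upper 55) but receives 52 — outside the quota interval.

Carrow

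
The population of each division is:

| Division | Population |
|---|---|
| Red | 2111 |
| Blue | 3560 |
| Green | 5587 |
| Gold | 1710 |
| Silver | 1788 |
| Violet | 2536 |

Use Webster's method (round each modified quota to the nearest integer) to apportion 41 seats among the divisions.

Red 5; Blue 9; Green 13; Gold 4; Silver 4; Violet 6

Standard divisor 17292/41 ≈ 421.756; standard quotas: Red 5.005, Blue 8.441, Green 13.247, Gold 4.054, Silver 4.239, Violet 6.013.
Rounding to the nearest integer gives 5, 8, 13, 4, 4, 6 = 40 seats, so the divisor must be adjusted.
With modified divisor 416: modified quotas Red 5.075, Blue 8.558, Green 13.430, Gold 4.111, Silver 4.298, Violet 6.096.
Rounding to the nearest integer: Red 5, Blue 9, Green 13, Gold 4, Silver 4, Violet 6 (total 41).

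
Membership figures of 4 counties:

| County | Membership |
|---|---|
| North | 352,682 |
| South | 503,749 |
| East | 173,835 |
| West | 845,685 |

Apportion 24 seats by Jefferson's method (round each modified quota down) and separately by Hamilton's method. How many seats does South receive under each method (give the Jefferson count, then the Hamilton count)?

7 and 6

Jefferson: North 4, South 7, East 2, West 11.
Hamilton: North 5, South 6, East 2, West 11.
South gets 7 under Jefferson and 6 under Hamilton.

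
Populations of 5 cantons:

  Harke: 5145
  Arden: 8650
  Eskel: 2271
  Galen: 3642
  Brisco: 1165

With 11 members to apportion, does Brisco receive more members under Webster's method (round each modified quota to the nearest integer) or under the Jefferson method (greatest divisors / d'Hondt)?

Webster

Webster: Harke 3, Arden 4, Eskel 1, Galen 2, Brisco 1.
Jefferson: Harke 3, Arden 5, Eskel 1, Galen 2, Brisco 0.
Brisco gets 1 under Webster and 0 under Jefferson.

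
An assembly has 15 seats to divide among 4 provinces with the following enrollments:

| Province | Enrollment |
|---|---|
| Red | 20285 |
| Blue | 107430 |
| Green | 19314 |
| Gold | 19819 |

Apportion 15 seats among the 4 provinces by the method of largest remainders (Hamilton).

Red=2; Blue=9; Green=2; Gold=2

Total 166848; standard divisor 166848/15 ≈ 11123.2.
Standard quotas: Red 1.8237, Blue 9.6582, Green 1.7364, Gold 1.7818.
Lower quotas: Red 1, Blue 9, Green 1, Gold 1 (sum 12, leaving 3 seats).
Remainders in descending order: Red 0.8237, Gold 0.7818, Green 0.7364, Blue 0.6582.
The surplus seats go to Red, Gold, Green.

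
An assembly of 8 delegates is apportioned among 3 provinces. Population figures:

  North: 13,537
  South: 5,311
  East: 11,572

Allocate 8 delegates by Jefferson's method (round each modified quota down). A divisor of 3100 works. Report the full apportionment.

With modified divisor 3100: modified quotas North 4.367, South 1.713, East 3.733.
Rounding down: North 4, South 1, East 3 (total 8).

North: 4; South: 1; East: 3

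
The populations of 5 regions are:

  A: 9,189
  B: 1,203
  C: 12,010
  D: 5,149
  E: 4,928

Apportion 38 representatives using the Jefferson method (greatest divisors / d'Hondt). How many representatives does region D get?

6

Standard divisor 32479/38 ≈ 854.711; standard quotas: A 10.751, B 1.407, C 14.052, D 6.024, E 5.766.
Rounding down gives 10, 1, 14, 6, 5 = 36 seats, so the divisor must be adjusted.
With modified divisor 810: modified quotas A 11.344, B 1.485, C 14.827, D 6.357, E 6.084.
Rounding down: A 11, B 1, C 14, D 6, E 6 (total 38).
D receives 6.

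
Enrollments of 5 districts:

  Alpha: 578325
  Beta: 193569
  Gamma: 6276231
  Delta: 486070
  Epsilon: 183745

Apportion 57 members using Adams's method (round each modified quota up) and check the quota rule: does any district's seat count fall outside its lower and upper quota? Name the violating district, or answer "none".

Standard quotas: Alpha 4.271, Beta 1.430, Gamma 46.352, Delta 3.590, Epsilon 1.357.
Adams allocation: Alpha 5, Beta 2, Gamma 44, Delta 4, Epsilon 2.
Gamma has quota 46.352 (lower 46, upper 47) but receives 44 — outside the quota interval.

Gamma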